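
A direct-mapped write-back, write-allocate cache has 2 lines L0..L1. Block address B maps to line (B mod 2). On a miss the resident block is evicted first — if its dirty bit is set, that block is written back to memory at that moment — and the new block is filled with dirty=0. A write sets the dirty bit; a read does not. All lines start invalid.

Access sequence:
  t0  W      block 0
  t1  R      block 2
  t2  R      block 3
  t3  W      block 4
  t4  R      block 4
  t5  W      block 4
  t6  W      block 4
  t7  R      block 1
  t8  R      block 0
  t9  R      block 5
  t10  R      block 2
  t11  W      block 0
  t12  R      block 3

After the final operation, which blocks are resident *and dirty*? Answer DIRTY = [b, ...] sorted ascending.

DIRTY = [0]

0: W B0 → L0 miss [D]
1: R B2 → L0 miss wb→B0 [-]
2: R B3 → L1 miss [-]
3: W B4 → L0 miss [D]
4: R B4 → L0 hit [D]
5: W B4 → L0 hit [D]
6: W B4 → L0 hit [D]
7: R B1 → L1 miss [-]
8: R B0 → L0 miss wb→B4 [-]
9: R B5 → L1 miss [-]
10: R B2 → L0 miss [-]
11: W B0 → L0 miss [D]
12: R B3 → L1 miss [-]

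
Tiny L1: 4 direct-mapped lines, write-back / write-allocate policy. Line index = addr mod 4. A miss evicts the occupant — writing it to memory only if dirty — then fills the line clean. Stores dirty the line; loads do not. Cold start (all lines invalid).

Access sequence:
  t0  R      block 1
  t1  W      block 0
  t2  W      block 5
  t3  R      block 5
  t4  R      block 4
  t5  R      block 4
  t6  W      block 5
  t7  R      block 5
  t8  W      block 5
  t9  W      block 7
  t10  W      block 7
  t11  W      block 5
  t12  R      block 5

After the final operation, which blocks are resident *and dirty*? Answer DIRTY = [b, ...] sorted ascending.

0: R B1 → L1 miss [-]
1: W B0 → L0 miss [D]
2: W B5 → L1 miss [D]
3: R B5 → L1 hit [D]
4: R B4 → L0 miss wb→B0 [-]
5: R B4 → L0 hit [-]
6: W B5 → L1 hit [D]
7: R B5 → L1 hit [D]
8: W B5 → L1 hit [D]
9: W B7 → L3 miss [D]
10: W B7 → L3 hit [D]
11: W B5 → L1 hit [D]
12: R B5 → L1 hit [D]

DIRTY = [5, 7]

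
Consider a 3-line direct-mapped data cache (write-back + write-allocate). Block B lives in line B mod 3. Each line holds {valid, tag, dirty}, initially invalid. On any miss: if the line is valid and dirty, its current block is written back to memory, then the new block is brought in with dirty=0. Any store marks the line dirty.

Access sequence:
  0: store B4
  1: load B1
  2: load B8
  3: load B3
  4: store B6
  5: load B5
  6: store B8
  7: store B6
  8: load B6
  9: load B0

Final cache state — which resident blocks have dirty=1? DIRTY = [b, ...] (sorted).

DIRTY = [8]

  0 | W B4 → L1 miss [D]
  1 | R B1 → L1 miss wb→B4 [-]
  2 | R B8 → L2 miss [-]
  3 | R B3 → L0 miss [-]
  4 | W B6 → L0 miss [D]
  5 | R B5 → L2 miss [-]
  6 | W B8 → L2 miss [D]
  7 | W B6 → L0 hit [D]
  8 | R B6 → L0 hit [D]
  9 | R B0 → L0 miss wb→B6 [-]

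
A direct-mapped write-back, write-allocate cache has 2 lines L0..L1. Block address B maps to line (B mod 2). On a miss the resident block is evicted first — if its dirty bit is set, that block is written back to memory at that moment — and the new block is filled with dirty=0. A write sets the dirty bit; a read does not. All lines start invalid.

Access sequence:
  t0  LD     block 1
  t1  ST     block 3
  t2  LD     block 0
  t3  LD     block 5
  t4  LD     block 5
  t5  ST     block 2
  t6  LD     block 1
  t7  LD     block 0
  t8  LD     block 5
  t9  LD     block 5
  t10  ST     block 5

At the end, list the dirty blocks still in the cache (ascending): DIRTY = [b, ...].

DIRTY = [5]

0: R B1 → L1 miss [-]
1: W B3 → L1 miss [D]
2: R B0 → L0 miss [-]
3: R B5 → L1 miss wb→B3 [-]
4: R B5 → L1 hit [-]
5: W B2 → L0 miss [D]
6: R B1 → L1 miss [-]
7: R B0 → L0 miss wb→B2 [-]
8: R B5 → L1 miss [-]
9: R B5 → L1 hit [-]
10: W B5 → L1 hit [D]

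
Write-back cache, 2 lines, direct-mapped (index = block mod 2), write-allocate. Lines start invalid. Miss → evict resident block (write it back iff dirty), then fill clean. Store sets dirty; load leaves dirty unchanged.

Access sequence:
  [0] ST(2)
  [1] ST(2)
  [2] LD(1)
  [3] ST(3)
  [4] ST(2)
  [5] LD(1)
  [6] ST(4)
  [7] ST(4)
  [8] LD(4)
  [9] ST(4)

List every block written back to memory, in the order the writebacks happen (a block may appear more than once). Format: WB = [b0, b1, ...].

WB = [3, 2]

0: W B2 -> L0 miss  d=D]
1: W B2 -> L0 hit  d=D]
2: R B1 -> L1 miss  d=-]
3: W B3 -> L1 miss  d=D]
4: W B2 -> L0 hit  d=D]
5: R B1 -> L1 miss wb->B3  d=-]
6: W B4 -> L0 miss wb->B2  d=D]
7: W B4 -> L0 hit  d=D]
8: R B4 -> L0 hit  d=D]
9: W B4 -> L0 hit  d=D]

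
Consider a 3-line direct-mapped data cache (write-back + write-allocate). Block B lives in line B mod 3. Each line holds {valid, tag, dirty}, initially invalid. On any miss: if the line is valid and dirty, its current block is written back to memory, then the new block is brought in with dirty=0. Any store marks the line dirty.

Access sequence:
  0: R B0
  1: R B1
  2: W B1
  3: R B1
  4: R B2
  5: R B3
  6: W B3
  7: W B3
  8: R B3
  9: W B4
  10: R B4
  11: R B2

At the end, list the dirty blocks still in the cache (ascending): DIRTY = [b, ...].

DIRTY = [3, 4]

0: R B0 -> L0 miss  d=-]
1: R B1 -> L1 miss  d=-]
2: W B1 -> L1 hit  d=D]
3: R B1 -> L1 hit  d=D]
4: R B2 -> L2 miss  d=-]
5: R B3 -> L0 miss  d=-]
6: W B3 -> L0 hit  d=D]
7: W B3 -> L0 hit  d=D]
8: R B3 -> L0 hit  d=D]
9: W B4 -> L1 miss wb->B1  d=D]
10: R B4 -> L1 hit  d=D]
11: R B2 -> L2 hit  d=-]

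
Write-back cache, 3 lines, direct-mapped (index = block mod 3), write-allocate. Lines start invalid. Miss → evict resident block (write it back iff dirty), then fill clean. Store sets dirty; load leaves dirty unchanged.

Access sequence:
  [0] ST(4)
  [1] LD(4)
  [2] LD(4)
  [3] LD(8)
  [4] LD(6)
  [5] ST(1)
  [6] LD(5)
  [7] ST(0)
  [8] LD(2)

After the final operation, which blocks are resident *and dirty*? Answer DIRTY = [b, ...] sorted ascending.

0: W B4 → L1 miss [D]
1: R B4 → L1 hit [D]
2: R B4 → L1 hit [D]
3: R B8 → L2 miss [-]
4: R B6 → L0 miss [-]
5: W B1 → L1 miss wb→B4 [D]
6: R B5 → L2 miss [-]
7: W B0 → L0 miss [D]
8: R B2 → L2 miss [-]

DIRTY = [0, 1]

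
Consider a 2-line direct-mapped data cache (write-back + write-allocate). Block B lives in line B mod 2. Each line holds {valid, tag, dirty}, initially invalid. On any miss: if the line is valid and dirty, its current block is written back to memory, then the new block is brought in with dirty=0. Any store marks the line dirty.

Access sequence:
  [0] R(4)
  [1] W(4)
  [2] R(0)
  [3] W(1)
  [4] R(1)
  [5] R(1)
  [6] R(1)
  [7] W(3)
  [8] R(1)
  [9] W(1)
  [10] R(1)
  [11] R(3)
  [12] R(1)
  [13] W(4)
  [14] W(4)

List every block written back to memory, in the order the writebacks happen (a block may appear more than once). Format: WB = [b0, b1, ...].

0: R B4 → L0 miss [-]
1: W B4 → L0 hit [D]
2: R B0 → L0 miss wb→B4 [-]
3: W B1 → L1 miss [D]
4: R B1 → L1 hit [D]
5: R B1 → L1 hit [D]
6: R B1 → L1 hit [D]
7: W B3 → L1 miss wb→B1 [D]
8: R B1 → L1 miss wb→B3 [-]
9: W B1 → L1 hit [D]
10: R B1 → L1 hit [D]
11: R B3 → L1 miss wb→B1 [-]
12: R B1 → L1 miss [-]
13: W B4 → L0 miss [D]
14: W B4 → L0 hit [D]

WB = [4, 1, 3, 1]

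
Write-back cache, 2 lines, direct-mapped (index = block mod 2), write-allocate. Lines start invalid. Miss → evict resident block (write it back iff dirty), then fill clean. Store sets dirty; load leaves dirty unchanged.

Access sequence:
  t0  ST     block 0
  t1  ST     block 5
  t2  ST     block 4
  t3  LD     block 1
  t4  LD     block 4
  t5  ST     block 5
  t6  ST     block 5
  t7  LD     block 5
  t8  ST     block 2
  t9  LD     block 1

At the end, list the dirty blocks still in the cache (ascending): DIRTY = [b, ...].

0: W B0 -> L0 miss  d=D]
1: W B5 -> L1 miss  d=D]
2: W B4 -> L0 miss wb->B0  d=D]
3: R B1 -> L1 miss wb->B5  d=-]
4: R B4 -> L0 hit  d=D]
5: W B5 -> L1 miss  d=D]
6: W B5 -> L1 hit  d=D]
7: R B5 -> L1 hit  d=D]
8: W B2 -> L0 miss wb->B4  d=D]
9: R B1 -> L1 miss wb->B5  d=-]

DIRTY = [2]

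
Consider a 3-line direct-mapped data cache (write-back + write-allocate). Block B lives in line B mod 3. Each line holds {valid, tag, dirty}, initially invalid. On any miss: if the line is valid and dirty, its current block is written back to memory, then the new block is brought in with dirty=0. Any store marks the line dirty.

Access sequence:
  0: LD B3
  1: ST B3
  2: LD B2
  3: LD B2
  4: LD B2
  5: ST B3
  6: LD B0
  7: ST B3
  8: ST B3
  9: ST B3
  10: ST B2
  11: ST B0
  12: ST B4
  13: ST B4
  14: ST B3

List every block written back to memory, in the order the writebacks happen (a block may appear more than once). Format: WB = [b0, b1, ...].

0: R B3 → L0 miss [-]
1: W B3 → L0 hit [D]
2: R B2 → L2 miss [-]
3: R B2 → L2 hit [-]
4: R B2 → L2 hit [-]
5: W B3 → L0 hit [D]
6: R B0 → L0 miss wb→B3 [-]
7: W B3 → L0 miss [D]
8: W B3 → L0 hit [D]
9: W B3 → L0 hit [D]
10: W B2 → L2 hit [D]
11: W B0 → L0 miss wb→B3 [D]
12: W B4 → L1 miss [D]
13: W B4 → L1 hit [D]
14: W B3 → L0 miss wb→B0 [D]

WB = [3, 3, 0]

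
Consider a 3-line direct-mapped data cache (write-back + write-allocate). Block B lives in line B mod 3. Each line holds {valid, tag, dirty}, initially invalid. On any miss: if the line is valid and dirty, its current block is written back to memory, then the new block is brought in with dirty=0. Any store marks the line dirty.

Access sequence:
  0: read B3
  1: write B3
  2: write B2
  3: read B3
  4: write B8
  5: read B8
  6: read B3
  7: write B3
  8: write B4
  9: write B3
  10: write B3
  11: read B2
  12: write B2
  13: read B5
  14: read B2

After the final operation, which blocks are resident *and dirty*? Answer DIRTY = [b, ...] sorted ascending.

0: R B3 → L0 miss [-]
1: W B3 → L0 hit [D]
2: W B2 → L2 miss [D]
3: R B3 → L0 hit [D]
4: W B8 → L2 miss wb→B2 [D]
5: R B8 → L2 hit [D]
6: R B3 → L0 hit [D]
7: W B3 → L0 hit [D]
8: W B4 → L1 miss [D]
9: W B3 → L0 hit [D]
10: W B3 → L0 hit [D]
11: R B2 → L2 miss wb→B8 [-]
12: W B2 → L2 hit [D]
13: R B5 → L2 miss wb→B2 [-]
14: R B2 → L2 miss [-]

DIRTY = [3, 4]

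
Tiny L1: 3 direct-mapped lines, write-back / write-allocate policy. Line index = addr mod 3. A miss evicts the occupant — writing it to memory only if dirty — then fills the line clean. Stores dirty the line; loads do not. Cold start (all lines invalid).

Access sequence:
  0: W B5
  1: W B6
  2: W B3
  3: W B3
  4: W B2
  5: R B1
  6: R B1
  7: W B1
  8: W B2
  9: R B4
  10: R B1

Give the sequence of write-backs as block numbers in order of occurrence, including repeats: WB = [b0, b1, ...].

0: W B5 -> L2 miss  d=D]
1: W B6 -> L0 miss  d=D]
2: W B3 -> L0 miss wb->B6  d=D]
3: W B3 -> L0 hit  d=D]
4: W B2 -> L2 miss wb->B5  d=D]
5: R B1 -> L1 miss  d=-]
6: R B1 -> L1 hit  d=-]
7: W B1 -> L1 hit  d=D]
8: W B2 -> L2 hit  d=D]
9: R B4 -> L1 miss wb->B1  d=-]
10: R B1 -> L1 miss  d=-]

WB = [6, 5, 1]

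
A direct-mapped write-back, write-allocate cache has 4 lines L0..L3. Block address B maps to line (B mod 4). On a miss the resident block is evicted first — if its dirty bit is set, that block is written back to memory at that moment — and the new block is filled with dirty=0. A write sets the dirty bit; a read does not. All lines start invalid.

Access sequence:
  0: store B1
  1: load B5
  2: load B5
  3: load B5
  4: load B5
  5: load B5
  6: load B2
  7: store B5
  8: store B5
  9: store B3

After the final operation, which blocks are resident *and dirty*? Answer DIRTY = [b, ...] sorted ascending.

DIRTY = [3, 5]

0: W B1 -> L1 miss  d=D]
1: R B5 -> L1 miss wb->B1  d=-]
2: R B5 -> L1 hit  d=-]
3: R B5 -> L1 hit  d=-]
4: R B5 -> L1 hit  d=-]
5: R B5 -> L1 hit  d=-]
6: R B2 -> L2 miss  d=-]
7: W B5 -> L1 hit  d=D]
8: W B5 -> L1 hit  d=D]
9: W B3 -> L3 miss  d=D]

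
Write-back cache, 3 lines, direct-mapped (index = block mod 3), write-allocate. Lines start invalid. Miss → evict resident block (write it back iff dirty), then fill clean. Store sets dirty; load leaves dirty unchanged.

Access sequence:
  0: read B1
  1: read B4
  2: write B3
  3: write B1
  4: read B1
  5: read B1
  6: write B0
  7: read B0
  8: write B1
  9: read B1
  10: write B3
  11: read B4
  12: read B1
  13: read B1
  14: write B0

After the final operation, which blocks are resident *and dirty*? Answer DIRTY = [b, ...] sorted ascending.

DIRTY = [0]

  0 | R B1 → L1 miss [-]
  1 | R B4 → L1 miss [-]
  2 | W B3 → L0 miss [D]
  3 | W B1 → L1 miss [D]
  4 | R B1 → L1 hit [D]
  5 | R B1 → L1 hit [D]
  6 | W B0 → L0 miss wb→B3 [D]
  7 | R B0 → L0 hit [D]
  8 | W B1 → L1 hit [D]
  9 | R B1 → L1 hit [D]
  10 | W B3 → L0 miss wb→B0 [D]
  11 | R B4 → L1 miss wb→B1 [-]
  12 | R B1 → L1 miss [-]
  13 | R B1 → L1 hit [-]
  14 | W B0 → L0 miss wb→B3 [D]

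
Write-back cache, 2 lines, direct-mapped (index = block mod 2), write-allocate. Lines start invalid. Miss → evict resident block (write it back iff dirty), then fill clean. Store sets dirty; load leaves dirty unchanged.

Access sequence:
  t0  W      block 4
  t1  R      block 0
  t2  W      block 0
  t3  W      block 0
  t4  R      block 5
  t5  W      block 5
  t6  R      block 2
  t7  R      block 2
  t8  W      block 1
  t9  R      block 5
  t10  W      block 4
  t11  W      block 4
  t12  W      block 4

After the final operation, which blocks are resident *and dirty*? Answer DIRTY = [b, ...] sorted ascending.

DIRTY = [4]

0: W B4 → L0 miss [D]
1: R B0 → L0 miss wb→B4 [-]
2: W B0 → L0 hit [D]
3: W B0 → L0 hit [D]
4: R B5 → L1 miss [-]
5: W B5 → L1 hit [D]
6: R B2 → L0 miss wb→B0 [-]
7: R B2 → L0 hit [-]
8: W B1 → L1 miss wb→B5 [D]
9: R B5 → L1 miss wb→B1 [-]
10: W B4 → L0 miss [D]
11: W B4 → L0 hit [D]
12: W B4 → L0 hit [D]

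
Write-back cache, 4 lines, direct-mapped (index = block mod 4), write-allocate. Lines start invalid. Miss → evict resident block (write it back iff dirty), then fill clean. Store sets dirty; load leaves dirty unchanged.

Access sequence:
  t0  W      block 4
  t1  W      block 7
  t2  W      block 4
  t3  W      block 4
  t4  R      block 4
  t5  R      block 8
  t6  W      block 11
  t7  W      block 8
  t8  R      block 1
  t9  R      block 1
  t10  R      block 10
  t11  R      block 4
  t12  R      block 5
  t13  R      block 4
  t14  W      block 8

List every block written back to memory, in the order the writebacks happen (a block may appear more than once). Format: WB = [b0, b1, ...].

WB = [4, 7, 8]

  0 | W B4 → L0 miss [D]
  1 | W B7 → L3 miss [D]
  2 | W B4 → L0 hit [D]
  3 | W B4 → L0 hit [D]
  4 | R B4 → L0 hit [D]
  5 | R B8 → L0 miss wb→B4 [-]
  6 | W B11 → L3 miss wb→B7 [D]
  7 | W B8 → L0 hit [D]
  8 | R B1 → L1 miss [-]
  9 | R B1 → L1 hit [-]
  10 | R B10 → L2 miss [-]
  11 | R B4 → L0 miss wb→B8 [-]
  12 | R B5 → L1 miss [-]
  13 | R B4 → L0 hit [-]
  14 | W B8 → L0 miss [D]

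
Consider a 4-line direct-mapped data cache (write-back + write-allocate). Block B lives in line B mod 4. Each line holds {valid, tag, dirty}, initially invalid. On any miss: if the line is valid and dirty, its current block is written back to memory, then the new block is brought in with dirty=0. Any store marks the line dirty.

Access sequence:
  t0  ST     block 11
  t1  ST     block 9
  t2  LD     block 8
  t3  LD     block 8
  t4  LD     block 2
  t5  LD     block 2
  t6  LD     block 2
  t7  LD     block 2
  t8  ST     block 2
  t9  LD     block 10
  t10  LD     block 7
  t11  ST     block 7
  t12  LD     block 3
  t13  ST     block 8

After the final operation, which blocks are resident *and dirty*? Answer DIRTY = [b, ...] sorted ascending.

0: W B11 -> L3 miss  d=D]
1: W B9 -> L1 miss  d=D]
2: R B8 -> L0 miss  d=-]
3: R B8 -> L0 hit  d=-]
4: R B2 -> L2 miss  d=-]
5: R B2 -> L2 hit  d=-]
6: R B2 -> L2 hit  d=-]
7: R B2 -> L2 hit  d=-]
8: W B2 -> L2 hit  d=D]
9: R B10 -> L2 miss wb->B2  d=-]
10: R B7 -> L3 miss wb->B11  d=-]
11: W B7 -> L3 hit  d=D]
12: R B3 -> L3 miss wb->B7  d=-]
13: W B8 -> L0 hit  d=D]

DIRTY = [8, 9]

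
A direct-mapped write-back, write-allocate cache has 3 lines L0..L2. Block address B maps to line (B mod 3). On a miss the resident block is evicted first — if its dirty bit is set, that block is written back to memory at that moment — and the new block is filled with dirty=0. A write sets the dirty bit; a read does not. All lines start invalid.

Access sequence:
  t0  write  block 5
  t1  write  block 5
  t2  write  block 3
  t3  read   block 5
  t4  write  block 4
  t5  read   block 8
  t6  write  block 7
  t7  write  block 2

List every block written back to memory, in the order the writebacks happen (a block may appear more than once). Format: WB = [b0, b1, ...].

0: W B5 -> L2 miss  d=D]
1: W B5 -> L2 hit  d=D]
2: W B3 -> L0 miss  d=D]
3: R B5 -> L2 hit  d=D]
4: W B4 -> L1 miss  d=D]
5: R B8 -> L2 miss wb->B5  d=-]
6: W B7 -> L1 miss wb->B4  d=D]
7: W B2 -> L2 miss  d=D]

WB = [5, 4]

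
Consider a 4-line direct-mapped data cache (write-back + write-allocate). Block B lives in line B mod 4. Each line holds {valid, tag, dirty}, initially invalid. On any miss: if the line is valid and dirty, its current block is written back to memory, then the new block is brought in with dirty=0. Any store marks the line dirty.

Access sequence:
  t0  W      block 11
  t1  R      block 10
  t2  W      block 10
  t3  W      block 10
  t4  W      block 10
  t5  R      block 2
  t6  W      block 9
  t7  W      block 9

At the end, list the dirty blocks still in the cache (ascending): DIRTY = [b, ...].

DIRTY = [9, 11]

0: W B11 → L3 miss [D]
1: R B10 → L2 miss [-]
2: W B10 → L2 hit [D]
3: W B10 → L2 hit [D]
4: W B10 → L2 hit [D]
5: R B2 → L2 miss wb→B10 [-]
6: W B9 → L1 miss [D]
7: W B9 → L1 hit [D]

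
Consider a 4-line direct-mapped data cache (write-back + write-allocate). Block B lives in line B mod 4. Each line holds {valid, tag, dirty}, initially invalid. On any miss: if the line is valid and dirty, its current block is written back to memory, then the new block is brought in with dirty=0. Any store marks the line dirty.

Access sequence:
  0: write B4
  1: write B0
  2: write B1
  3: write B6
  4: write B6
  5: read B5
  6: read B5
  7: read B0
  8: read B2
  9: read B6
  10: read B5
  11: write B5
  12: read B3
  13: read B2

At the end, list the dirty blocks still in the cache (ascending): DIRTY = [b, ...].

DIRTY = [0, 5]

0: W B4 -> L0 miss  d=D]
1: W B0 -> L0 miss wb->B4  d=D]
2: W B1 -> L1 miss  d=D]
3: W B6 -> L2 miss  d=D]
4: W B6 -> L2 hit  d=D]
5: R B5 -> L1 miss wb->B1  d=-]
6: R B5 -> L1 hit  d=-]
7: R B0 -> L0 hit  d=D]
8: R B2 -> L2 miss wb->B6  d=-]
9: R B6 -> L2 miss  d=-]
10: R B5 -> L1 hit  d=-]
11: W B5 -> L1 hit  d=D]
12: R B3 -> L3 miss  d=-]
13: R B2 -> L2 miss  d=-]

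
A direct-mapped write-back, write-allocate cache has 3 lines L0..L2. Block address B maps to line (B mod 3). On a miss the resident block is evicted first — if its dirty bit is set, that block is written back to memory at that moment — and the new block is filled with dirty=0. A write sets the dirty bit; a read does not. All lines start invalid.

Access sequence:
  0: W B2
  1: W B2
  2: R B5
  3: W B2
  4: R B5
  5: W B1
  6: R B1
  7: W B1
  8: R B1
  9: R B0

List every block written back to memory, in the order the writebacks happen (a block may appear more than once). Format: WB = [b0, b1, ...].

WB = [2, 2]

  0 | W B2 → L2 miss [D]
  1 | W B2 → L2 hit [D]
  2 | R B5 → L2 miss wb→B2 [-]
  3 | W B2 → L2 miss [D]
  4 | R B5 → L2 miss wb→B2 [-]
  5 | W B1 → L1 miss [D]
  6 | R B1 → L1 hit [D]
  7 | W B1 → L1 hit [D]
  8 | R B1 → L1 hit [D]
  9 | R B0 → L0 miss [-]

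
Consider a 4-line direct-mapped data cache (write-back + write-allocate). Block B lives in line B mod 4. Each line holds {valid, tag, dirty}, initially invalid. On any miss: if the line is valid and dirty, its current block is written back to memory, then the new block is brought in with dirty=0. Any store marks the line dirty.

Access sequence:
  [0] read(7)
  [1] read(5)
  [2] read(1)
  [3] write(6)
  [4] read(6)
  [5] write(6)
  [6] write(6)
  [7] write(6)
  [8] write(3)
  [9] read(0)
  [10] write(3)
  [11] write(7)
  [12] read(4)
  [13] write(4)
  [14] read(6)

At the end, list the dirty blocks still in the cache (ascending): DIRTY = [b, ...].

0: R B7 -> L3 miss  d=-]
1: R B5 -> L1 miss  d=-]
2: R B1 -> L1 miss  d=-]
3: W B6 -> L2 miss  d=D]
4: R B6 -> L2 hit  d=D]
5: W B6 -> L2 hit  d=D]
6: W B6 -> L2 hit  d=D]
7: W B6 -> L2 hit  d=D]
8: W B3 -> L3 miss  d=D]
9: R B0 -> L0 miss  d=-]
10: W B3 -> L3 hit  d=D]
11: W B7 -> L3 miss wb->B3  d=D]
12: R B4 -> L0 miss  d=-]
13: W B4 -> L0 hit  d=D]
14: R B6 -> L2 hit  d=D]

DIRTY = [4, 6, 7]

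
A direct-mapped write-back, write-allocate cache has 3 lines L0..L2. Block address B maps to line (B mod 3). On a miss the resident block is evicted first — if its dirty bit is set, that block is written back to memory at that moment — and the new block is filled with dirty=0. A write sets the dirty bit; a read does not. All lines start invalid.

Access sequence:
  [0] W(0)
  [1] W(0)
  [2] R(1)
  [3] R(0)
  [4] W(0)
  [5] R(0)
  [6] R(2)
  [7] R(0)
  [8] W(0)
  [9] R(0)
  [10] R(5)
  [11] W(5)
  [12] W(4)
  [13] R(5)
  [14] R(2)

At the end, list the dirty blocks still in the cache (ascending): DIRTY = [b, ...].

  0 | W B0 → L0 miss [D]
  1 | W B0 → L0 hit [D]
  2 | R B1 → L1 miss [-]
  3 | R B0 → L0 hit [D]
  4 | W B0 → L0 hit [D]
  5 | R B0 → L0 hit [D]
  6 | R B2 → L2 miss [-]
  7 | R B0 → L0 hit [D]
  8 | W B0 → L0 hit [D]
  9 | R B0 → L0 hit [D]
  10 | R B5 → L2 miss [-]
  11 | W B5 → L2 hit [D]
  12 | W B4 → L1 miss [D]
  13 | R B5 → L2 hit [D]
  14 | R B2 → L2 miss wb→B5 [-]

DIRTY = [0, 4]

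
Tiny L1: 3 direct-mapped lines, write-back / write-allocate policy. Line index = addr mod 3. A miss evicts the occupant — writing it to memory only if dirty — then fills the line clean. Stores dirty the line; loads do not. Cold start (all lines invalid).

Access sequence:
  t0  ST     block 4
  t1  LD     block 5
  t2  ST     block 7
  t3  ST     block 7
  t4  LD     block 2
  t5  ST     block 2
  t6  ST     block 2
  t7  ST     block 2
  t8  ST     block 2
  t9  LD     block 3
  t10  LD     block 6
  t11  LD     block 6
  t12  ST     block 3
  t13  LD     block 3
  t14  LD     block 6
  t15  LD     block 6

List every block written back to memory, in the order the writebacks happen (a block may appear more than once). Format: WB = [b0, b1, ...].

  0 | W B4 → L1 miss [D]
  1 | R B5 → L2 miss [-]
  2 | W B7 → L1 miss wb→B4 [D]
  3 | W B7 → L1 hit [D]
  4 | R B2 → L2 miss [-]
  5 | W B2 → L2 hit [D]
  6 | W B2 → L2 hit [D]
  7 | W B2 → L2 hit [D]
  8 | W B2 → L2 hit [D]
  9 | R B3 → L0 miss [-]
  10 | R B6 → L0 miss [-]
  11 | R B6 → L0 hit [-]
  12 | W B3 → L0 miss [D]
  13 | R B3 → L0 hit [D]
  14 | R B6 → L0 miss wb→B3 [-]
  15 | R B6 → L0 hit [-]

WB = [4, 3]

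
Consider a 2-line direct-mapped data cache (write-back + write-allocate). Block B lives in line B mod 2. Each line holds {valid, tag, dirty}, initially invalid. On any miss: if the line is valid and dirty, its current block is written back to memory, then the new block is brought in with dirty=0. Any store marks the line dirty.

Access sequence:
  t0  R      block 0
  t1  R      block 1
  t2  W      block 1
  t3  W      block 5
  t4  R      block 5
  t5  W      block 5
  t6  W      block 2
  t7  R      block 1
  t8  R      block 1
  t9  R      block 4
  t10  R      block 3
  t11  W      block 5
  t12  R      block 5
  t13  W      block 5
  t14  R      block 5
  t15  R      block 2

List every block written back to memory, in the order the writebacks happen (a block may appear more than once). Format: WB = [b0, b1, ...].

WB = [1, 5, 2]

0: R B0 -> L0 miss  d=-]
1: R B1 -> L1 miss  d=-]
2: W B1 -> L1 hit  d=D]
3: W B5 -> L1 miss wb->B1  d=D]
4: R B5 -> L1 hit  d=D]
5: W B5 -> L1 hit  d=D]
6: W B2 -> L0 miss  d=D]
7: R B1 -> L1 miss wb->B5  d=-]
8: R B1 -> L1 hit  d=-]
9: R B4 -> L0 miss wb->B2  d=-]
10: R B3 -> L1 miss  d=-]
11: W B5 -> L1 miss  d=D]
12: R B5 -> L1 hit  d=D]
13: W B5 -> L1 hit  d=D]
14: R B5 -> L1 hit  d=D]
15: R B2 -> L0 miss  d=-]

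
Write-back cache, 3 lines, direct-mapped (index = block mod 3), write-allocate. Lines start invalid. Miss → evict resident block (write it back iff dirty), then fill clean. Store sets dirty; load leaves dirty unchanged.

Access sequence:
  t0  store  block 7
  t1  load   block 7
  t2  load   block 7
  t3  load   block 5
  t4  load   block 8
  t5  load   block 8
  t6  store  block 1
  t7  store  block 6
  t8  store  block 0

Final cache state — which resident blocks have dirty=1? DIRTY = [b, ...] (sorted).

0: W B7 → L1 miss [D]
1: R B7 → L1 hit [D]
2: R B7 → L1 hit [D]
3: R B5 → L2 miss [-]
4: R B8 → L2 miss [-]
5: R B8 → L2 hit [-]
6: W B1 → L1 miss wb→B7 [D]
7: W B6 → L0 miss [D]
8: W B0 → L0 miss wb→B6 [D]

DIRTY = [0, 1]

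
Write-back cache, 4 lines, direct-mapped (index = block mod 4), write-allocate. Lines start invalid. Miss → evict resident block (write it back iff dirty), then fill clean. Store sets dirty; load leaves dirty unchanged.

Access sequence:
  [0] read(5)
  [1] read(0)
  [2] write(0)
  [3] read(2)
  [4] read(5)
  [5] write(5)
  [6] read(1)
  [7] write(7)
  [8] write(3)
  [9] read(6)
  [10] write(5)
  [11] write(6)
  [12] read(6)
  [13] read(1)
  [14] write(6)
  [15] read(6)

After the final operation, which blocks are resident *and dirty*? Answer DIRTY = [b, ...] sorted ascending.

0: R B5 → L1 miss [-]
1: R B0 → L0 miss [-]
2: W B0 → L0 hit [D]
3: R B2 → L2 miss [-]
4: R B5 → L1 hit [-]
5: W B5 → L1 hit [D]
6: R B1 → L1 miss wb→B5 [-]
7: W B7 → L3 miss [D]
8: W B3 → L3 miss wb→B7 [D]
9: R B6 → L2 miss [-]
10: W B5 → L1 miss [D]
11: W B6 → L2 hit [D]
12: R B6 → L2 hit [D]
13: R B1 → L1 miss wb→B5 [-]
14: W B6 → L2 hit [D]
15: R B6 → L2 hit [D]

DIRTY = [0, 3, 6]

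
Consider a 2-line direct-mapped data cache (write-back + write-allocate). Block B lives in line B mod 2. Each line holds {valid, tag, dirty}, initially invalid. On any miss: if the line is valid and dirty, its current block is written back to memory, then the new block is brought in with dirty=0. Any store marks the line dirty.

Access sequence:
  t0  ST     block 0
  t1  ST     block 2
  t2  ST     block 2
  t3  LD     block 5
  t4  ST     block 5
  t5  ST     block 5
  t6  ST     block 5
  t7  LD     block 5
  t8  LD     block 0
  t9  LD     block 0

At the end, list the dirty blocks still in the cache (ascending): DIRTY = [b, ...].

  0 | W B0 → L0 miss [D]
  1 | W B2 → L0 miss wb→B0 [D]
  2 | W B2 → L0 hit [D]
  3 | R B5 → L1 miss [-]
  4 | W B5 → L1 hit [D]
  5 | W B5 → L1 hit [D]
  6 | W B5 → L1 hit [D]
  7 | R B5 → L1 hit [D]
  8 | R B0 → L0 miss wb→B2 [-]
  9 | R B0 → L0 hit [-]

DIRTY = [5]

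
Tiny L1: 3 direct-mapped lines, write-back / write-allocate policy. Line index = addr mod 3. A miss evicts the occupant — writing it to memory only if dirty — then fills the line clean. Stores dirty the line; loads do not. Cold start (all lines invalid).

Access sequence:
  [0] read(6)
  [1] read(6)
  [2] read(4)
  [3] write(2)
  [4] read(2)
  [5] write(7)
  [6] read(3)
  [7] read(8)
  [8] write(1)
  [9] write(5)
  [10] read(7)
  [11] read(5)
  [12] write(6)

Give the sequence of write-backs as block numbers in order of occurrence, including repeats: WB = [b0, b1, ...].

WB = [2, 7, 1]

  0 | R B6 → L0 miss [-]
  1 | R B6 → L0 hit [-]
  2 | R B4 → L1 miss [-]
  3 | W B2 → L2 miss [D]
  4 | R B2 → L2 hit [D]
  5 | W B7 → L1 miss [D]
  6 | R B3 → L0 miss [-]
  7 | R B8 → L2 miss wb→B2 [-]
  8 | W B1 → L1 miss wb→B7 [D]
  9 | W B5 → L2 miss [D]
  10 | R B7 → L1 miss wb→B1 [-]
  11 | R B5 → L2 hit [D]
  12 | W B6 → L0 miss [D]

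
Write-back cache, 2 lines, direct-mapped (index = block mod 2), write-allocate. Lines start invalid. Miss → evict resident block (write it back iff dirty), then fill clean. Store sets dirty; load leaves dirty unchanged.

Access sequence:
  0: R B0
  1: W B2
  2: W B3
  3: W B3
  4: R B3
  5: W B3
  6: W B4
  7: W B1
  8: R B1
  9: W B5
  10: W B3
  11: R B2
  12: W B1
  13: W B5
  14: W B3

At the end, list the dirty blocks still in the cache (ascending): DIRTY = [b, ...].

  0 | R B0 → L0 miss [-]
  1 | W B2 → L0 miss [D]
  2 | W B3 → L1 miss [D]
  3 | W B3 → L1 hit [D]
  4 | R B3 → L1 hit [D]
  5 | W B3 → L1 hit [D]
  6 | W B4 → L0 miss wb→B2 [D]
  7 | W B1 → L1 miss wb→B3 [D]
  8 | R B1 → L1 hit [D]
  9 | W B5 → L1 miss wb→B1 [D]
  10 | W B3 → L1 miss wb→B5 [D]
  11 | R B2 → L0 miss wb→B4 [-]
  12 | W B1 → L1 miss wb→B3 [D]
  13 | W B5 → L1 miss wb→B1 [D]
  14 | W B3 → L1 miss wb→B5 [D]

DIRTY = [3]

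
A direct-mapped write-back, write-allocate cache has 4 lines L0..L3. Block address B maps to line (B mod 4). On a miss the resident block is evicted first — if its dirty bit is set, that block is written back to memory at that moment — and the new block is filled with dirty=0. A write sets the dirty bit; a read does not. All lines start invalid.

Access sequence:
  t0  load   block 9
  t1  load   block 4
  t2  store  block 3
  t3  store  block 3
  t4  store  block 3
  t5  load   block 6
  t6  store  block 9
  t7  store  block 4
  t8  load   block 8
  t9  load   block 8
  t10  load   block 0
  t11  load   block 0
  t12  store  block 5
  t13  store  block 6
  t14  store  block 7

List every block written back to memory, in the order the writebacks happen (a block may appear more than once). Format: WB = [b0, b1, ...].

WB = [4, 9, 3]

0: R B9 → L1 miss [-]
1: R B4 → L0 miss [-]
2: W B3 → L3 miss [D]
3: W B3 → L3 hit [D]
4: W B3 → L3 hit [D]
5: R B6 → L2 miss [-]
6: W B9 → L1 hit [D]
7: W B4 → L0 hit [D]
8: R B8 → L0 miss wb→B4 [-]
9: R B8 → L0 hit [-]
10: R B0 → L0 miss [-]
11: R B0 → L0 hit [-]
12: W B5 → L1 miss wb→B9 [D]
13: W B6 → L2 hit [D]
14: W B7 → L3 miss wb→B3 [D]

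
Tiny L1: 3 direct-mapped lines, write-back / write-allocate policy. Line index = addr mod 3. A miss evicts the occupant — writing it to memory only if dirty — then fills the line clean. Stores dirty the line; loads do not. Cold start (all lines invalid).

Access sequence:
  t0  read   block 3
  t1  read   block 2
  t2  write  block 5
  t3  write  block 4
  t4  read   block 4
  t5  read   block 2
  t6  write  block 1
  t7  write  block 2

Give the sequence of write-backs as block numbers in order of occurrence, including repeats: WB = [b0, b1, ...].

WB = [5, 4]

0: R B3 → L0 miss [-]
1: R B2 → L2 miss [-]
2: W B5 → L2 miss [D]
3: W B4 → L1 miss [D]
4: R B4 → L1 hit [D]
5: R B2 → L2 miss wb→B5 [-]
6: W B1 → L1 miss wb→B4 [D]
7: W B2 → L2 hit [D]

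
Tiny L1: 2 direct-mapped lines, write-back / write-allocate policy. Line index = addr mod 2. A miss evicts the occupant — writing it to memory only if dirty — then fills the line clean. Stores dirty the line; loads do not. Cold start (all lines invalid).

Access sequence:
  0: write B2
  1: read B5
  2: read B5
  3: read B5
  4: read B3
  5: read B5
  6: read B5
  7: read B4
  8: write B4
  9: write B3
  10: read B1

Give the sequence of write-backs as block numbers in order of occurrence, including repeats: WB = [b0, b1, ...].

WB = [2, 3]

0: W B2 → L0 miss [D]
1: R B5 → L1 miss [-]
2: R B5 → L1 hit [-]
3: R B5 → L1 hit [-]
4: R B3 → L1 miss [-]
5: R B5 → L1 miss [-]
6: R B5 → L1 hit [-]
7: R B4 → L0 miss wb→B2 [-]
8: W B4 → L0 hit [D]
9: W B3 → L1 miss [D]
10: R B1 → L1 miss wb→B3 [-]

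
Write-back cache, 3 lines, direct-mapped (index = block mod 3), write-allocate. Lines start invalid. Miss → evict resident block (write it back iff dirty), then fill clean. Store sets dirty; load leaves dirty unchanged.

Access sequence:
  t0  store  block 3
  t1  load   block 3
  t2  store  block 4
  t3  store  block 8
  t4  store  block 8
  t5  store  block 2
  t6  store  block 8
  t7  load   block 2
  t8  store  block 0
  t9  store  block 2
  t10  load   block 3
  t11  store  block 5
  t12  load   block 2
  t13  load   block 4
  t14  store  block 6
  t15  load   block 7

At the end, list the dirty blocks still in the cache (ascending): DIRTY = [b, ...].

0: W B3 → L0 miss [D]
1: R B3 → L0 hit [D]
2: W B4 → L1 miss [D]
3: W B8 → L2 miss [D]
4: W B8 → L2 hit [D]
5: W B2 → L2 miss wb→B8 [D]
6: W B8 → L2 miss wb→B2 [D]
7: R B2 → L2 miss wb→B8 [-]
8: W B0 → L0 miss wb→B3 [D]
9: W B2 → L2 hit [D]
10: R B3 → L0 miss wb→B0 [-]
11: W B5 → L2 miss wb→B2 [D]
12: R B2 → L2 miss wb→B5 [-]
13: R B4 → L1 hit [D]
14: W B6 → L0 miss [D]
15: R B7 → L1 miss wb→B4 [-]

DIRTY = [6]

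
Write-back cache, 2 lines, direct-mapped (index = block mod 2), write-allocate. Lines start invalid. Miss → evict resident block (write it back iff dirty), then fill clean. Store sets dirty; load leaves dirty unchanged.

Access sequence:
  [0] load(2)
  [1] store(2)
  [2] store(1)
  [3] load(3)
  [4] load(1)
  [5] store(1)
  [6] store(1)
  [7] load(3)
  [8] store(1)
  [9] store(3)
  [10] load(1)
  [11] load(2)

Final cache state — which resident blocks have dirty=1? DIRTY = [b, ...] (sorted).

0: R B2 -> L0 miss  d=-]
1: W B2 -> L0 hit  d=D]
2: W B1 -> L1 miss  d=D]
3: R B3 -> L1 miss wb->B1  d=-]
4: R B1 -> L1 miss  d=-]
5: W B1 -> L1 hit  d=D]
6: W B1 -> L1 hit  d=D]
7: R B3 -> L1 miss wb->B1  d=-]
8: W B1 -> L1 miss  d=D]
9: W B3 -> L1 miss wb->B1  d=D]
10: R B1 -> L1 miss wb->B3  d=-]
11: R B2 -> L0 hit  d=D]

DIRTY = [2]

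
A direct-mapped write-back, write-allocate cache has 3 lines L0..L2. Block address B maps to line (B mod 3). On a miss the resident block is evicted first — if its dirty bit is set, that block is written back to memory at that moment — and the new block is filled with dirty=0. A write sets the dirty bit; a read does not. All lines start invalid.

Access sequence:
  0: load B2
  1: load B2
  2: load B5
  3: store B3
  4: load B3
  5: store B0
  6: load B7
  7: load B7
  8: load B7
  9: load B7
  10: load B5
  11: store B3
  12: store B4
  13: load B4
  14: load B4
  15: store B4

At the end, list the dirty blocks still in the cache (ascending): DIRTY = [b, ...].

DIRTY = [3, 4]

  0 | R B2 → L2 miss [-]
  1 | R B2 → L2 hit [-]
  2 | R B5 → L2 miss [-]
  3 | W B3 → L0 miss [D]
  4 | R B3 → L0 hit [D]
  5 | W B0 → L0 miss wb→B3 [D]
  6 | R B7 → L1 miss [-]
  7 | R B7 → L1 hit [-]
  8 | R B7 → L1 hit [-]
  9 | R B7 → L1 hit [-]
  10 | R B5 → L2 hit [-]
  11 | W B3 → L0 miss wb→B0 [D]
  12 | W B4 → L1 miss [D]
  13 | R B4 → L1 hit [D]
  14 | R B4 → L1 hit [D]
  15 | W B4 → L1 hit [D]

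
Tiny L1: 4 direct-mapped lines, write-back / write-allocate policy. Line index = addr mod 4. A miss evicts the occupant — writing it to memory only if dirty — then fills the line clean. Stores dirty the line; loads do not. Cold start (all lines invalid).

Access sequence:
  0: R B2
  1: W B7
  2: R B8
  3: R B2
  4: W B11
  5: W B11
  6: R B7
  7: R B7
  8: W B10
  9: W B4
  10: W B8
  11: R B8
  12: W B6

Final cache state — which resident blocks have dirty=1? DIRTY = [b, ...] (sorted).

DIRTY = [6, 8]

  0 | R B2 → L2 miss [-]
  1 | W B7 → L3 miss [D]
  2 | R B8 → L0 miss [-]
  3 | R B2 → L2 hit [-]
  4 | W B11 → L3 miss wb→B7 [D]
  5 | W B11 → L3 hit [D]
  6 | R B7 → L3 miss wb→B11 [-]
  7 | R B7 → L3 hit [-]
  8 | W B10 → L2 miss [D]
  9 | W B4 → L0 miss [D]
  10 | W B8 → L0 miss wb→B4 [D]
  11 | R B8 → L0 hit [D]
  12 | W B6 → L2 miss wb→B10 [D]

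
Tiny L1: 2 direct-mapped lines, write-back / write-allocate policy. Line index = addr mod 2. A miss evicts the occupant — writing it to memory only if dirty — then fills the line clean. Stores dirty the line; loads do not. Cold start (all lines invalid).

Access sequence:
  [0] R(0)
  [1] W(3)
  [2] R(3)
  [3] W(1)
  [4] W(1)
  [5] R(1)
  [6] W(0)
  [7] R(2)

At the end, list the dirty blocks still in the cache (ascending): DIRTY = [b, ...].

DIRTY = [1]

0: R B0 -> L0 miss  d=-]
1: W B3 -> L1 miss  d=D]
2: R B3 -> L1 hit  d=D]
3: W B1 -> L1 miss wb->B3  d=D]
4: W B1 -> L1 hit  d=D]
5: R B1 -> L1 hit  d=D]
6: W B0 -> L0 hit  d=D]
7: R B2 -> L0 miss wb->B0  d=-]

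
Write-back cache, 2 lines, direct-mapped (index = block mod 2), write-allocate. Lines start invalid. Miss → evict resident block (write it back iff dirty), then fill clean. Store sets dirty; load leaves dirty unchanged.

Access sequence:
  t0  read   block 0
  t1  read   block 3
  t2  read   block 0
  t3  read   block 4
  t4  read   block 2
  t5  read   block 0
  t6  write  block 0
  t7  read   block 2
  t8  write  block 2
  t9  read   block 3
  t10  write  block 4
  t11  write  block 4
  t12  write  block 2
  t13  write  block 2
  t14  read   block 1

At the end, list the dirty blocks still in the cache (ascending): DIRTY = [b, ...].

DIRTY = [2]

0: R B0 → L0 miss [-]
1: R B3 → L1 miss [-]
2: R B0 → L0 hit [-]
3: R B4 → L0 miss [-]
4: R B2 → L0 miss [-]
5: R B0 → L0 miss [-]
6: W B0 → L0 hit [D]
7: R B2 → L0 miss wb→B0 [-]
8: W B2 → L0 hit [D]
9: R B3 → L1 hit [-]
10: W B4 → L0 miss wb→B2 [D]
11: W B4 → L0 hit [D]
12: W B2 → L0 miss wb→B4 [D]
13: W B2 → L0 hit [D]
14: R B1 → L1 miss [-]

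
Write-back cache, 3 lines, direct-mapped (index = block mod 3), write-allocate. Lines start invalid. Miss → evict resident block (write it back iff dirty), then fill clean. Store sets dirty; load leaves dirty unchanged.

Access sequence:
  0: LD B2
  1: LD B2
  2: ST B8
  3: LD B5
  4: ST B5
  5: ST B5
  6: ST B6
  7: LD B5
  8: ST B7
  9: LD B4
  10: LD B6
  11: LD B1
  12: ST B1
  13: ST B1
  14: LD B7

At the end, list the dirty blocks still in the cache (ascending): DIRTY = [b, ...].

0: R B2 → L2 miss [-]
1: R B2 → L2 hit [-]
2: W B8 → L2 miss [D]
3: R B5 → L2 miss wb→B8 [-]
4: W B5 → L2 hit [D]
5: W B5 → L2 hit [D]
6: W B6 → L0 miss [D]
7: R B5 → L2 hit [D]
8: W B7 → L1 miss [D]
9: R B4 → L1 miss wb→B7 [-]
10: R B6 → L0 hit [D]
11: R B1 → L1 miss [-]
12: W B1 → L1 hit [D]
13: W B1 → L1 hit [D]
14: R B7 → L1 miss wb→B1 [-]

DIRTY = [5, 6]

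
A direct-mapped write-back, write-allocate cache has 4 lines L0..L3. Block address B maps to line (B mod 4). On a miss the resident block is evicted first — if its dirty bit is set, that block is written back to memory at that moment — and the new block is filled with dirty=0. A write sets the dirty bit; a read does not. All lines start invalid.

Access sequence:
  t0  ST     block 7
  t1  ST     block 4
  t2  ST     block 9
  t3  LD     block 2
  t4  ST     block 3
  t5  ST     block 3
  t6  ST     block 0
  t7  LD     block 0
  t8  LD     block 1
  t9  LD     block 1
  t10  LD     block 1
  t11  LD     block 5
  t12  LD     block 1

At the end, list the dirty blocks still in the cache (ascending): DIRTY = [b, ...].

DIRTY = [0, 3]

0: W B7 → L3 miss [D]
1: W B4 → L0 miss [D]
2: W B9 → L1 miss [D]
3: R B2 → L2 miss [-]
4: W B3 → L3 miss wb→B7 [D]
5: W B3 → L3 hit [D]
6: W B0 → L0 miss wb→B4 [D]
7: R B0 → L0 hit [D]
8: R B1 → L1 miss wb→B9 [-]
9: R B1 → L1 hit [-]
10: R B1 → L1 hit [-]
11: R B5 → L1 miss [-]
12: R B1 → L1 miss [-]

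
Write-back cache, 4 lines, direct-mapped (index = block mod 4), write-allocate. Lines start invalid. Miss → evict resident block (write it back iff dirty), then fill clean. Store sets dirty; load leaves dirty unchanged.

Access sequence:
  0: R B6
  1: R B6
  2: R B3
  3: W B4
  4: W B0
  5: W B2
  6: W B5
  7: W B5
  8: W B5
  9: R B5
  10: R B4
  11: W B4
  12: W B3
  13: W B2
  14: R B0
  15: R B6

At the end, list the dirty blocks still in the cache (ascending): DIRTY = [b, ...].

0: R B6 → L2 miss [-]
1: R B6 → L2 hit [-]
2: R B3 → L3 miss [-]
3: W B4 → L0 miss [D]
4: W B0 → L0 miss wb→B4 [D]
5: W B2 → L2 miss [D]
6: W B5 → L1 miss [D]
7: W B5 → L1 hit [D]
8: W B5 → L1 hit [D]
9: R B5 → L1 hit [D]
10: R B4 → L0 miss wb→B0 [-]
11: W B4 → L0 hit [D]
12: W B3 → L3 hit [D]
13: W B2 → L2 hit [D]
14: R B0 → L0 miss wb→B4 [-]
15: R B6 → L2 miss wb→B2 [-]

DIRTY = [3, 5]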